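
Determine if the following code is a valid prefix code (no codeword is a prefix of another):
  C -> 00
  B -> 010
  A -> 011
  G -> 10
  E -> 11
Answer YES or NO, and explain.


Checking each pair (does one codeword prefix another?):
  C='00' vs B='010': no prefix
  C='00' vs A='011': no prefix
  C='00' vs G='10': no prefix
  C='00' vs E='11': no prefix
  B='010' vs C='00': no prefix
  B='010' vs A='011': no prefix
  B='010' vs G='10': no prefix
  B='010' vs E='11': no prefix
  A='011' vs C='00': no prefix
  A='011' vs B='010': no prefix
  A='011' vs G='10': no prefix
  A='011' vs E='11': no prefix
  G='10' vs C='00': no prefix
  G='10' vs B='010': no prefix
  G='10' vs A='011': no prefix
  G='10' vs E='11': no prefix
  E='11' vs C='00': no prefix
  E='11' vs B='010': no prefix
  E='11' vs A='011': no prefix
  E='11' vs G='10': no prefix
No violation found over all pairs.

YES -- this is a valid prefix code. No codeword is a prefix of any other codeword.


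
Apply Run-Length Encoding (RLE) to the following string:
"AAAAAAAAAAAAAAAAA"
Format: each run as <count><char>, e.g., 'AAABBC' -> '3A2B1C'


Scanning runs left to right:
  i=0: run of 'A' x 17 -> '17A'

RLE = 17A


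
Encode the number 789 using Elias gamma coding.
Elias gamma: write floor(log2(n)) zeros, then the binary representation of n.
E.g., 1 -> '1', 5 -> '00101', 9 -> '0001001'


num_bits = floor(log2(789)) + 1 = 10
leading_zeros = num_bits - 1 = 9
binary(789) = 1100010101

Elias gamma(789) = '000000000' + '1100010101' = 0000000001100010101 (19 bits)


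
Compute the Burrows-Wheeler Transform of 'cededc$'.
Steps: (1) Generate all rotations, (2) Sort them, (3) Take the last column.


Rotations (sorted):
  0: $cededc -> last char: c
  1: c$ceded -> last char: d
  2: cededc$ -> last char: $
  3: dc$cede -> last char: e
  4: dedc$ce -> last char: e
  5: edc$ced -> last char: d
  6: ededc$c -> last char: c


BWT = cd$eedc


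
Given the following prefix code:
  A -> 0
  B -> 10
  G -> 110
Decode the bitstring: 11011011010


Decoding step by step:
Bits 110 -> G
Bits 110 -> G
Bits 110 -> G
Bits 10 -> B


Decoded message: GGGB


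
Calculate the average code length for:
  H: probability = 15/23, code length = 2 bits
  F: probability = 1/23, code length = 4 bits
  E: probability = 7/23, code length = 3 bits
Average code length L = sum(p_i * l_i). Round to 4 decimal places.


Weighted contributions p_i * l_i:
  H: (15/23) * 2 = 30/23
  F: (1/23) * 4 = 4/23
  E: (7/23) * 3 = 21/23
Sum = (30 + 4 + 21)/23 = 55/23

L = 55/23 = 2.3913 bits/symbol


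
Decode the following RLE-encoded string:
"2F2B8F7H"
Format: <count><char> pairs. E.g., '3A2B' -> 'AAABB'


Expanding each <count><char> pair:
  2F -> 'FF'
  2B -> 'BB'
  8F -> 'FFFFFFFF'
  7H -> 'HHHHHHH'

Decoded = FFBBFFFFFFFFHHHHHHH


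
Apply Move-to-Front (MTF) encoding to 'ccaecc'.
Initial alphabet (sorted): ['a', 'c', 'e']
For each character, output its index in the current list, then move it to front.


MTF encoding:
'c': index 1 in ['a', 'c', 'e'] -> ['c', 'a', 'e']
'c': index 0 in ['c', 'a', 'e'] -> ['c', 'a', 'e']
'a': index 1 in ['c', 'a', 'e'] -> ['a', 'c', 'e']
'e': index 2 in ['a', 'c', 'e'] -> ['e', 'a', 'c']
'c': index 2 in ['e', 'a', 'c'] -> ['c', 'e', 'a']
'c': index 0 in ['c', 'e', 'a'] -> ['c', 'e', 'a']


Output: [1, 0, 1, 2, 2, 0]


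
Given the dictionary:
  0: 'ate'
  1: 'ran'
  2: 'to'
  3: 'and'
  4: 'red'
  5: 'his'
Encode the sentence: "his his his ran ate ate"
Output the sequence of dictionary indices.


Look up each word in the dictionary:
  'his' -> 5
  'his' -> 5
  'his' -> 5
  'ran' -> 1
  'ate' -> 0
  'ate' -> 0

Encoded: [5, 5, 5, 1, 0, 0]


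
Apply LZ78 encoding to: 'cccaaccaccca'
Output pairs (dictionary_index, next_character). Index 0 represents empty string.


LZ78 encoding steps:
Dictionary: {0: ''}
Step 1: w='' (idx 0), next='c' -> output (0, 'c'), add 'c' as idx 1
Step 2: w='c' (idx 1), next='c' -> output (1, 'c'), add 'cc' as idx 2
Step 3: w='' (idx 0), next='a' -> output (0, 'a'), add 'a' as idx 3
Step 4: w='a' (idx 3), next='c' -> output (3, 'c'), add 'ac' as idx 4
Step 5: w='c' (idx 1), next='a' -> output (1, 'a'), add 'ca' as idx 5
Step 6: w='cc' (idx 2), next='c' -> output (2, 'c'), add 'ccc' as idx 6
Step 7: w='a' (idx 3), end of input -> output (3, '')


Encoded: [(0, 'c'), (1, 'c'), (0, 'a'), (3, 'c'), (1, 'a'), (2, 'c'), (3, '')]


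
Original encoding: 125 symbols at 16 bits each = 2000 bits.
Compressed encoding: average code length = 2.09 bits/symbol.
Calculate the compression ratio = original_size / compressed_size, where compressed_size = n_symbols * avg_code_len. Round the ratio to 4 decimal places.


original_size = n_symbols * orig_bits = 125 * 16 = 2000 bits
compressed_size = n_symbols * avg_code_len = 125 * 2.09 = 261.25 bits
ratio = original_size / compressed_size = 2000 / 261.25 = 7.6555

Compression ratio = 7.6555


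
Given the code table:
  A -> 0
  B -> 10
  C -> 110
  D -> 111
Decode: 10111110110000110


Decoding:
10 -> B
111 -> D
110 -> C
110 -> C
0 -> A
0 -> A
0 -> A
110 -> C


Result: BDCCAAAC


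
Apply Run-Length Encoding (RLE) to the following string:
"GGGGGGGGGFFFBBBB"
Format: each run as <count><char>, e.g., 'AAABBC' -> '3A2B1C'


Scanning runs left to right:
  i=0: run of 'G' x 9 -> '9G'
  i=9: run of 'F' x 3 -> '3F'
  i=12: run of 'B' x 4 -> '4B'

RLE = 9G3F4B


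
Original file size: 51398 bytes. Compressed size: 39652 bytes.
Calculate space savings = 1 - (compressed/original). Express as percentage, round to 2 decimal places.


ratio = compressed/original = 39652/51398 = 0.77147
savings = 1 - ratio = 1 - 0.77147 = 0.22853
as a percentage: 0.22853 * 100 = 22.85%

Space savings = 1 - 39652/51398 = 22.85%


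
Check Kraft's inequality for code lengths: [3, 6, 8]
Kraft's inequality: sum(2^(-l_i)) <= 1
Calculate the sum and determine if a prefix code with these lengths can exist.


Sum = 2^(-3) + 2^(-6) + 2^(-8)
    = 0.125 + 0.015625 + 0.00390625
    = 37/256 = 0.14453125
Since 0.14453125 <= 1, Kraft's inequality IS satisfied.
A prefix code with these lengths CAN exist.

Kraft sum = 0.14453125. Satisfied.


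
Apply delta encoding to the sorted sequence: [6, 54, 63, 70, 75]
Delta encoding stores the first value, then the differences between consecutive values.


First value: 6
Deltas:
  54 - 6 = 48
  63 - 54 = 9
  70 - 63 = 7
  75 - 70 = 5


Delta encoded: [6, 48, 9, 7, 5]


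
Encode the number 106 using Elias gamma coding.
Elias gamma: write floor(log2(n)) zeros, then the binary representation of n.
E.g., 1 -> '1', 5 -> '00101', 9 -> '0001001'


num_bits = floor(log2(106)) + 1 = 7
leading_zeros = num_bits - 1 = 6
binary(106) = 1101010

Elias gamma(106) = '000000' + '1101010' = 0000001101010 (13 bits)


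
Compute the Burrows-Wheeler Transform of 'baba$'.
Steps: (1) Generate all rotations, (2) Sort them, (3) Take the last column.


Rotations (sorted):
  0: $baba -> last char: a
  1: a$bab -> last char: b
  2: aba$b -> last char: b
  3: ba$ba -> last char: a
  4: baba$ -> last char: $


BWT = abba$


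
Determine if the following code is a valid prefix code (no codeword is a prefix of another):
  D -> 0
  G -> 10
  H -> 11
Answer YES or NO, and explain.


Checking each pair (does one codeword prefix another?):
  D='0' vs G='10': no prefix
  D='0' vs H='11': no prefix
  G='10' vs D='0': no prefix
  G='10' vs H='11': no prefix
  H='11' vs D='0': no prefix
  H='11' vs G='10': no prefix
No violation found over all pairs.

YES -- this is a valid prefix code. No codeword is a prefix of any other codeword.


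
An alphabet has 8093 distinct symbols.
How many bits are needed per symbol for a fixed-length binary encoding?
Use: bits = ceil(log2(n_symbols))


log2(8093) = 12.9825
Bracket: 2^12 = 4096 < 8093 <= 2^13 = 8192
So ceil(log2(8093)) = 13

bits = ceil(log2(8093)) = ceil(12.9825) = 13 bits


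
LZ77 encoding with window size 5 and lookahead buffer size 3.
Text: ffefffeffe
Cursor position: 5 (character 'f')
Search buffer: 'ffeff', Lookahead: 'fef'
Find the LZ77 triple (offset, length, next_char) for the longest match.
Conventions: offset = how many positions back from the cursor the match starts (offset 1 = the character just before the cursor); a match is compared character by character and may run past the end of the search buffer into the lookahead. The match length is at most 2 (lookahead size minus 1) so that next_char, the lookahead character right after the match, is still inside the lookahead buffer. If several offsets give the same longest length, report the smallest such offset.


Try each offset into the search buffer:
  offset=1 (pos 4, char 'f'): match length 1
  offset=2 (pos 3, char 'f'): match length 1
  offset=3 (pos 2, char 'e'): match length 0
  offset=4 (pos 1, char 'f'): match length 2
  offset=5 (pos 0, char 'f'): match length 1
Longest match has length 2 at offset 4.
next_char = character at position 5 + 2 = 7 -> 'f'

Best match: offset=4, length=2 (matching 'fe' starting at position 1)
LZ77 triple: (4, 2, 'f')


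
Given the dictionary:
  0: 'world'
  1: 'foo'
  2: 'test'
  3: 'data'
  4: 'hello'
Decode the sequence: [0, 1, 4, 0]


Look up each index in the dictionary:
  0 -> 'world'
  1 -> 'foo'
  4 -> 'hello'
  0 -> 'world'

Decoded: "world foo hello world"


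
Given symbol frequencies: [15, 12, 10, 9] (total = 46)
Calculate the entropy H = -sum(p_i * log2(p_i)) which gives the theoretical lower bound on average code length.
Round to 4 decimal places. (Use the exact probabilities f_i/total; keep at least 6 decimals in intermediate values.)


Per-symbol terms -p_i * log2(p_i) with p_i = f_i/46:
  p = 15/46 = 0.326087: log2(p) = -1.616671, -p*log2(p) = 0.527175
  p = 12/46 = 0.260870: log2(p) = -1.938599, -p*log2(p) = 0.505722
  p = 10/46 = 0.217391: log2(p) = -2.201634, -p*log2(p) = 0.478616
  p = 9/46 = 0.195652: log2(p) = -2.353637, -p*log2(p) = 0.460494
H = 0.527175 + 0.505722 + 0.478616 + 0.460494 = 1.972007

H = 1.972 bits/symbol


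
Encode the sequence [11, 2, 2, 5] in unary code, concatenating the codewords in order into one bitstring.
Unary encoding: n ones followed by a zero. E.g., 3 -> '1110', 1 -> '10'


Encode each number as n ones followed by a terminating 0:
  11 -> 111111111110 (12 bits)
  2 -> 110 (3 bits)
  2 -> 110 (3 bits)
  5 -> 111110 (6 bits)
Total length = 12 + 3 + 3 + 6 = 24 bits.

Unary([11, 2, 2, 5]) = 111111111110110110111110 (24 bits)


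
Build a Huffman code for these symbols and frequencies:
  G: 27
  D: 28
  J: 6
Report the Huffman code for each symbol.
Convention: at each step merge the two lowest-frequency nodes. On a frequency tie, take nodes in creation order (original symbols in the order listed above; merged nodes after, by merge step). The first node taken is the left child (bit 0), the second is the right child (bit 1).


Huffman tree construction:
Step 1: Merge J(6) + G(27) = 33
Step 2: Merge D(28) + (J+G)(33) = 61
Read each symbol's code off the tree from the root (left child = 0, right child = 1).

Codes:
  G: 11 (length 2)
  D: 0 (length 1)
  J: 10 (length 2)
Average code length: 94/61 = 1.5410 bits/symbol


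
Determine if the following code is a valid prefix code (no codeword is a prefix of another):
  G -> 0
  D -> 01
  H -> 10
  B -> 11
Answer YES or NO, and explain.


Checking each pair (does one codeword prefix another?):
  G='0' vs D='01': prefix -- VIOLATION

NO -- this is NOT a valid prefix code. G (0) is a prefix of D (01).


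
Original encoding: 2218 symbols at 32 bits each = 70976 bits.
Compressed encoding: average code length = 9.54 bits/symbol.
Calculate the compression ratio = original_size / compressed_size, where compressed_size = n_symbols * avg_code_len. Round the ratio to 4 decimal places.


original_size = n_symbols * orig_bits = 2218 * 32 = 70976 bits
compressed_size = n_symbols * avg_code_len = 2218 * 9.54 = 21159.72 bits
ratio = original_size / compressed_size = 70976 / 21159.72 = 3.3543

Compression ratio = 3.3543


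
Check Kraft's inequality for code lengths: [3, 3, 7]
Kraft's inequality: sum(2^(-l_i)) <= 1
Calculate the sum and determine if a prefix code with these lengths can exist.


Sum = 2^(-3) + 2^(-3) + 2^(-7)
    = 0.125 + 0.125 + 0.0078125
    = 33/128 = 0.2578125
Since 0.2578125 <= 1, Kraft's inequality IS satisfied.
A prefix code with these lengths CAN exist.

Kraft sum = 0.2578125. Satisfied.


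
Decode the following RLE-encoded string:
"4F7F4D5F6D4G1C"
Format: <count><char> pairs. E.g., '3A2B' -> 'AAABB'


Expanding each <count><char> pair:
  4F -> 'FFFF'
  7F -> 'FFFFFFF'
  4D -> 'DDDD'
  5F -> 'FFFFF'
  6D -> 'DDDDDD'
  4G -> 'GGGG'
  1C -> 'C'

Decoded = FFFFFFFFFFFDDDDFFFFFDDDDDDGGGGC


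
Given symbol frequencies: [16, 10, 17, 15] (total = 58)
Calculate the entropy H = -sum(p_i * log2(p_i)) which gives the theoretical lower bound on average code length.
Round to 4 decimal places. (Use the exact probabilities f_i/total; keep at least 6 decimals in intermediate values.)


Per-symbol terms -p_i * log2(p_i) with p_i = f_i/58:
  p = 16/58 = 0.275862: log2(p) = -1.857981, -p*log2(p) = 0.512546
  p = 10/58 = 0.172414: log2(p) = -2.536053, -p*log2(p) = 0.437251
  p = 17/58 = 0.293103: log2(p) = -1.770518, -p*log2(p) = 0.518945
  p = 15/58 = 0.258621: log2(p) = -1.951090, -p*log2(p) = 0.504592
H = 0.512546 + 0.437251 + 0.518945 + 0.504592 = 1.973334

H = 1.9733 bits/symbol


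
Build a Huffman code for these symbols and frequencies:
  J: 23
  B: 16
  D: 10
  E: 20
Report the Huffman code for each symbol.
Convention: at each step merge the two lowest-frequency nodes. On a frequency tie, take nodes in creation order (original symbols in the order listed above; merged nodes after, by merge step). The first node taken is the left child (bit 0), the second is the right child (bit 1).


Huffman tree construction:
Step 1: Merge D(10) + B(16) = 26
Step 2: Merge E(20) + J(23) = 43
Step 3: Merge (D+B)(26) + (E+J)(43) = 69
Read each symbol's code off the tree from the root (left child = 0, right child = 1).

Codes:
  J: 11 (length 2)
  B: 01 (length 2)
  D: 00 (length 2)
  E: 10 (length 2)
Average code length: 138/69 = 2.0000 bits/symbol


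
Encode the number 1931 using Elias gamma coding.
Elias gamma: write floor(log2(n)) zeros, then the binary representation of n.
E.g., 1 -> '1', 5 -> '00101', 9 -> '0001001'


num_bits = floor(log2(1931)) + 1 = 11
leading_zeros = num_bits - 1 = 10
binary(1931) = 11110001011

Elias gamma(1931) = '0000000000' + '11110001011' = 000000000011110001011 (21 bits)


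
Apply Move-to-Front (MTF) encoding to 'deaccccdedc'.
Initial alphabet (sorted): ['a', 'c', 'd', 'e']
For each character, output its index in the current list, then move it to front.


MTF encoding:
'd': index 2 in ['a', 'c', 'd', 'e'] -> ['d', 'a', 'c', 'e']
'e': index 3 in ['d', 'a', 'c', 'e'] -> ['e', 'd', 'a', 'c']
'a': index 2 in ['e', 'd', 'a', 'c'] -> ['a', 'e', 'd', 'c']
'c': index 3 in ['a', 'e', 'd', 'c'] -> ['c', 'a', 'e', 'd']
'c': index 0 in ['c', 'a', 'e', 'd'] -> ['c', 'a', 'e', 'd']
'c': index 0 in ['c', 'a', 'e', 'd'] -> ['c', 'a', 'e', 'd']
'c': index 0 in ['c', 'a', 'e', 'd'] -> ['c', 'a', 'e', 'd']
'd': index 3 in ['c', 'a', 'e', 'd'] -> ['d', 'c', 'a', 'e']
'e': index 3 in ['d', 'c', 'a', 'e'] -> ['e', 'd', 'c', 'a']
'd': index 1 in ['e', 'd', 'c', 'a'] -> ['d', 'e', 'c', 'a']
'c': index 2 in ['d', 'e', 'c', 'a'] -> ['c', 'd', 'e', 'a']


Output: [2, 3, 2, 3, 0, 0, 0, 3, 3, 1, 2]


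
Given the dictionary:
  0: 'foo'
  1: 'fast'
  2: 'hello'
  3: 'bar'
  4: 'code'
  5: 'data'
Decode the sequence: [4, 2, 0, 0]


Look up each index in the dictionary:
  4 -> 'code'
  2 -> 'hello'
  0 -> 'foo'
  0 -> 'foo'

Decoded: "code hello foo foo"


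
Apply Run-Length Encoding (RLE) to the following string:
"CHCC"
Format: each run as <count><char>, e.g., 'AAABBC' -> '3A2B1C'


Scanning runs left to right:
  i=0: run of 'C' x 1 -> '1C'
  i=1: run of 'H' x 1 -> '1H'
  i=2: run of 'C' x 2 -> '2C'

RLE = 1C1H2C


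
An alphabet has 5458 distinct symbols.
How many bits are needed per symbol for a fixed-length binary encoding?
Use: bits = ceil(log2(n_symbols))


log2(5458) = 12.4142
Bracket: 2^12 = 4096 < 5458 <= 2^13 = 8192
So ceil(log2(5458)) = 13

bits = ceil(log2(5458)) = ceil(12.4142) = 13 bits


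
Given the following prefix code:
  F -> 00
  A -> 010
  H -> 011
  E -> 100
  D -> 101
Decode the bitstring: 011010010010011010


Decoding step by step:
Bits 011 -> H
Bits 010 -> A
Bits 010 -> A
Bits 010 -> A
Bits 011 -> H
Bits 010 -> A


Decoded message: HAAAHA


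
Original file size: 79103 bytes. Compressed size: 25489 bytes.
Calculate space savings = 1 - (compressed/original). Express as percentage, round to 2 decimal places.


ratio = compressed/original = 25489/79103 = 0.322225
savings = 1 - ratio = 1 - 0.322225 = 0.677775
as a percentage: 0.677775 * 100 = 67.78%

Space savings = 1 - 25489/79103 = 67.78%


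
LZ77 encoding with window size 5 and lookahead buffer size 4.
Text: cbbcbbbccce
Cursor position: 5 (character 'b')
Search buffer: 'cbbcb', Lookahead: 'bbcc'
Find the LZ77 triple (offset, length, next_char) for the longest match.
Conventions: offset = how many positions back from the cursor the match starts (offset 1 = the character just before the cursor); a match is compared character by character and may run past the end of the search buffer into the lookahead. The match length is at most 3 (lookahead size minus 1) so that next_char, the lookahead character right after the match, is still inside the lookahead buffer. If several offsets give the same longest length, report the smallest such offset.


Try each offset into the search buffer:
  offset=1 (pos 4, char 'b'): match length 2
  offset=2 (pos 3, char 'c'): match length 0
  offset=3 (pos 2, char 'b'): match length 1
  offset=4 (pos 1, char 'b'): match length 3
  offset=5 (pos 0, char 'c'): match length 0
Longest match has length 3 at offset 4.
next_char = character at position 5 + 3 = 8 -> 'c'

Best match: offset=4, length=3 (matching 'bbc' starting at position 1)
LZ77 triple: (4, 3, 'c')


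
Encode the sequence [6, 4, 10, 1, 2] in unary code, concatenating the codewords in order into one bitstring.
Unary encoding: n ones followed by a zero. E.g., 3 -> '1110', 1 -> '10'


Encode each number as n ones followed by a terminating 0:
  6 -> 1111110 (7 bits)
  4 -> 11110 (5 bits)
  10 -> 11111111110 (11 bits)
  1 -> 10 (2 bits)
  2 -> 110 (3 bits)
Total length = 7 + 5 + 11 + 2 + 3 = 28 bits.

Unary([6, 4, 10, 1, 2]) = 1111110111101111111111010110 (28 bits)


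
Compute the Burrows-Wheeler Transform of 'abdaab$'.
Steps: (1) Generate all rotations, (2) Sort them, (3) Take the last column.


Rotations (sorted):
  0: $abdaab -> last char: b
  1: aab$abd -> last char: d
  2: ab$abda -> last char: a
  3: abdaab$ -> last char: $
  4: b$abdaa -> last char: a
  5: bdaab$a -> last char: a
  6: daab$ab -> last char: b


BWT = bda$aab


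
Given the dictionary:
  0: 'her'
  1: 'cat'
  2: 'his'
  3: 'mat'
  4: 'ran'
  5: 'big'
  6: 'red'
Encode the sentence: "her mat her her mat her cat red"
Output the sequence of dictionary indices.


Look up each word in the dictionary:
  'her' -> 0
  'mat' -> 3
  'her' -> 0
  'her' -> 0
  'mat' -> 3
  'her' -> 0
  'cat' -> 1
  'red' -> 6

Encoded: [0, 3, 0, 0, 3, 0, 1, 6]


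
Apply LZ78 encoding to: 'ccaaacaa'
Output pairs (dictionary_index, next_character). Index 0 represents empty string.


LZ78 encoding steps:
Dictionary: {0: ''}
Step 1: w='' (idx 0), next='c' -> output (0, 'c'), add 'c' as idx 1
Step 2: w='c' (idx 1), next='a' -> output (1, 'a'), add 'ca' as idx 2
Step 3: w='' (idx 0), next='a' -> output (0, 'a'), add 'a' as idx 3
Step 4: w='a' (idx 3), next='c' -> output (3, 'c'), add 'ac' as idx 4
Step 5: w='a' (idx 3), next='a' -> output (3, 'a'), add 'aa' as idx 5


Encoded: [(0, 'c'), (1, 'a'), (0, 'a'), (3, 'c'), (3, 'a')]


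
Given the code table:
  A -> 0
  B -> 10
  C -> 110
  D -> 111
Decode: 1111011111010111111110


Decoding:
111 -> D
10 -> B
111 -> D
110 -> C
10 -> B
111 -> D
111 -> D
110 -> C


Result: DBDCBDDC


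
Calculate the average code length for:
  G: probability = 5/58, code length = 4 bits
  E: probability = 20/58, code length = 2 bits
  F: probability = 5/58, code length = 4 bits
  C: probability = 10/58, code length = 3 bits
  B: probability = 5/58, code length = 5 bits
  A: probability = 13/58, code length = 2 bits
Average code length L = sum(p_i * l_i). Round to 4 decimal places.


Weighted contributions p_i * l_i:
  G: (5/58) * 4 = 20/58
  E: (20/58) * 2 = 40/58
  F: (5/58) * 4 = 20/58
  C: (10/58) * 3 = 30/58
  B: (5/58) * 5 = 25/58
  A: (13/58) * 2 = 26/58
Sum = (20 + 40 + 20 + 30 + 25 + 26)/58 = 161/58

L = 161/58 = 2.7759 bits/symbol


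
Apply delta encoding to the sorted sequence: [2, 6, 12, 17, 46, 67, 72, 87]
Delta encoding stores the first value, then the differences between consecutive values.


First value: 2
Deltas:
  6 - 2 = 4
  12 - 6 = 6
  17 - 12 = 5
  46 - 17 = 29
  67 - 46 = 21
  72 - 67 = 5
  87 - 72 = 15


Delta encoded: [2, 4, 6, 5, 29, 21, 5, 15]


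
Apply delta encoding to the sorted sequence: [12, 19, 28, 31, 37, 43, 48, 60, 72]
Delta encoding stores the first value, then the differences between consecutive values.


First value: 12
Deltas:
  19 - 12 = 7
  28 - 19 = 9
  31 - 28 = 3
  37 - 31 = 6
  43 - 37 = 6
  48 - 43 = 5
  60 - 48 = 12
  72 - 60 = 12


Delta encoded: [12, 7, 9, 3, 6, 6, 5, 12, 12]


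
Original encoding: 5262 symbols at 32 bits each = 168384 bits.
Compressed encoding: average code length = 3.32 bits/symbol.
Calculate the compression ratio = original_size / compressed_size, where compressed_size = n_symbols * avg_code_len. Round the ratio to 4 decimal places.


original_size = n_symbols * orig_bits = 5262 * 32 = 168384 bits
compressed_size = n_symbols * avg_code_len = 5262 * 3.32 = 17469.84 bits
ratio = original_size / compressed_size = 168384 / 17469.84 = 9.6386

Compression ratio = 9.6386


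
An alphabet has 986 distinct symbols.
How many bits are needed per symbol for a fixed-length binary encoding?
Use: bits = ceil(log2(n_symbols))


log2(986) = 9.9454
Bracket: 2^9 = 512 < 986 <= 2^10 = 1024
So ceil(log2(986)) = 10

bits = ceil(log2(986)) = ceil(9.9454) = 10 bits


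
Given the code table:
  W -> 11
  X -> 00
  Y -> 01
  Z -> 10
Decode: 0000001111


Decoding:
00 -> X
00 -> X
00 -> X
11 -> W
11 -> W


Result: XXXWW


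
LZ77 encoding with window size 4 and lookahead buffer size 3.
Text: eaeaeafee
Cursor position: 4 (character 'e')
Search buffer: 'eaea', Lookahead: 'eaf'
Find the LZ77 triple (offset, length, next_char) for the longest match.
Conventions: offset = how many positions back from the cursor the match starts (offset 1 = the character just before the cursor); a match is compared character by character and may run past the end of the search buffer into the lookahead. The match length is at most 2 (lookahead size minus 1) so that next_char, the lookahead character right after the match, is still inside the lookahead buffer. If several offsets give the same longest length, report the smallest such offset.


Try each offset into the search buffer:
  offset=1 (pos 3, char 'a'): match length 0
  offset=2 (pos 2, char 'e'): match length 2
  offset=3 (pos 1, char 'a'): match length 0
  offset=4 (pos 0, char 'e'): match length 2
Longest match has length 2, found at offsets 2, 4; take the smallest, offset 2.
next_char = character at position 4 + 2 = 6 -> 'f'

Best match: offset=2, length=2 (matching 'ea' starting at position 2)
LZ77 triple: (2, 2, 'f')


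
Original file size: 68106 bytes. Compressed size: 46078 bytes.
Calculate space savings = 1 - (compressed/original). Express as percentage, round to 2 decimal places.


ratio = compressed/original = 46078/68106 = 0.676563
savings = 1 - ratio = 1 - 0.676563 = 0.323437
as a percentage: 0.323437 * 100 = 32.34%

Space savings = 1 - 46078/68106 = 32.34%


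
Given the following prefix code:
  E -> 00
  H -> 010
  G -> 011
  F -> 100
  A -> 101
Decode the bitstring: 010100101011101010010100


Decoding step by step:
Bits 010 -> H
Bits 100 -> F
Bits 101 -> A
Bits 011 -> G
Bits 101 -> A
Bits 010 -> H
Bits 010 -> H
Bits 100 -> F


Decoded message: HFAGAHHF


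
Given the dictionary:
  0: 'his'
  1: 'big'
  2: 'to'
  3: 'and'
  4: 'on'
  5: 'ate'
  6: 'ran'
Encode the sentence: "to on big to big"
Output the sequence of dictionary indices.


Look up each word in the dictionary:
  'to' -> 2
  'on' -> 4
  'big' -> 1
  'to' -> 2
  'big' -> 1

Encoded: [2, 4, 1, 2, 1]


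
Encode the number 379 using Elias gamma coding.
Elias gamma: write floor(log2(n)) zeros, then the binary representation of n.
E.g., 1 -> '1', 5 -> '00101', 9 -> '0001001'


num_bits = floor(log2(379)) + 1 = 9
leading_zeros = num_bits - 1 = 8
binary(379) = 101111011

Elias gamma(379) = '00000000' + '101111011' = 00000000101111011 (17 bits)


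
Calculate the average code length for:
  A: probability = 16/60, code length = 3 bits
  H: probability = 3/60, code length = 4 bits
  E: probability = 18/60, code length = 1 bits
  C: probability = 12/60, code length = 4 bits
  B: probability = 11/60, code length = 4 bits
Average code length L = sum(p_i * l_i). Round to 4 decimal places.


Weighted contributions p_i * l_i:
  A: (16/60) * 3 = 48/60
  H: (3/60) * 4 = 12/60
  E: (18/60) * 1 = 18/60
  C: (12/60) * 4 = 48/60
  B: (11/60) * 4 = 44/60
Sum = (48 + 12 + 18 + 48 + 44)/60 = 170/60

L = 170/60 = 2.8333 bits/symbol


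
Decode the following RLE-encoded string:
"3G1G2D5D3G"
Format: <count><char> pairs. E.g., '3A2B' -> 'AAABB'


Expanding each <count><char> pair:
  3G -> 'GGG'
  1G -> 'G'
  2D -> 'DD'
  5D -> 'DDDDD'
  3G -> 'GGG'

Decoded = GGGGDDDDDDDGGG


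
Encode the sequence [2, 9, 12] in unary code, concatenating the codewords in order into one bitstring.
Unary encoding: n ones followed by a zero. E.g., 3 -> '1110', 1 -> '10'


Encode each number as n ones followed by a terminating 0:
  2 -> 110 (3 bits)
  9 -> 1111111110 (10 bits)
  12 -> 1111111111110 (13 bits)
Total length = 3 + 10 + 13 = 26 bits.

Unary([2, 9, 12]) = 11011111111101111111111110 (26 bits)


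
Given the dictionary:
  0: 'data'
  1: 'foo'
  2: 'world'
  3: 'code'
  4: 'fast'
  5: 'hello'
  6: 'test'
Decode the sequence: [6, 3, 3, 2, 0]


Look up each index in the dictionary:
  6 -> 'test'
  3 -> 'code'
  3 -> 'code'
  2 -> 'world'
  0 -> 'data'

Decoded: "test code code world data"


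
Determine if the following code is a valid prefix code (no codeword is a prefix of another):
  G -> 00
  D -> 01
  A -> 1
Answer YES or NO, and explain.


Checking each pair (does one codeword prefix another?):
  G='00' vs D='01': no prefix
  G='00' vs A='1': no prefix
  D='01' vs G='00': no prefix
  D='01' vs A='1': no prefix
  A='1' vs G='00': no prefix
  A='1' vs D='01': no prefix
No violation found over all pairs.

YES -- this is a valid prefix code. No codeword is a prefix of any other codeword.


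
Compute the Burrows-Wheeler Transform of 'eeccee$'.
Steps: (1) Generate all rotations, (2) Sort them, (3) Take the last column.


Rotations (sorted):
  0: $eeccee -> last char: e
  1: ccee$ee -> last char: e
  2: cee$eec -> last char: c
  3: e$eecce -> last char: e
  4: eccee$e -> last char: e
  5: ee$eecc -> last char: c
  6: eeccee$ -> last char: $


BWT = eeceec$


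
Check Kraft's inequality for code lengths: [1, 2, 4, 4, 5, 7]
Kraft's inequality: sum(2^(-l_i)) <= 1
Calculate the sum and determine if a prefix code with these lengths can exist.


Sum = 2^(-1) + 2^(-2) + 2^(-4) + 2^(-4) + 2^(-5) + 2^(-7)
    = 0.5 + 0.25 + 0.0625 + 0.0625 + 0.03125 + 0.0078125
    = 117/128 = 0.9140625
Since 0.9140625 <= 1, Kraft's inequality IS satisfied.
A prefix code with these lengths CAN exist.

Kraft sum = 0.9140625. Satisfied.


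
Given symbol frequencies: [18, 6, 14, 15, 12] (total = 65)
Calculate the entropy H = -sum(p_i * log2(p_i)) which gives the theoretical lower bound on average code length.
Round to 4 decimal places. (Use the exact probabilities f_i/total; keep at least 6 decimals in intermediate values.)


Per-symbol terms -p_i * log2(p_i) with p_i = f_i/65:
  p = 18/65 = 0.276923: log2(p) = -1.852443, -p*log2(p) = 0.512984
  p = 6/65 = 0.092308: log2(p) = -3.437405, -p*log2(p) = 0.317299
  p = 14/65 = 0.215385: log2(p) = -2.215013, -p*log2(p) = 0.477080
  p = 15/65 = 0.230769: log2(p) = -2.115477, -p*log2(p) = 0.488187
  p = 12/65 = 0.184615: log2(p) = -2.437405, -p*log2(p) = 0.449983
H = 0.512984 + 0.317299 + 0.477080 + 0.488187 + 0.449983 = 2.245533

H = 2.2455 bits/symbol


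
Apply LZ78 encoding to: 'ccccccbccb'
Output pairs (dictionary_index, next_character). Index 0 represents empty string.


LZ78 encoding steps:
Dictionary: {0: ''}
Step 1: w='' (idx 0), next='c' -> output (0, 'c'), add 'c' as idx 1
Step 2: w='c' (idx 1), next='c' -> output (1, 'c'), add 'cc' as idx 2
Step 3: w='cc' (idx 2), next='c' -> output (2, 'c'), add 'ccc' as idx 3
Step 4: w='' (idx 0), next='b' -> output (0, 'b'), add 'b' as idx 4
Step 5: w='cc' (idx 2), next='b' -> output (2, 'b'), add 'ccb' as idx 5


Encoded: [(0, 'c'), (1, 'c'), (2, 'c'), (0, 'b'), (2, 'b')]


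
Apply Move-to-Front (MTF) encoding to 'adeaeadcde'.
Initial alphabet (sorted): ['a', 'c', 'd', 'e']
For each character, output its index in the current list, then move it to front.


MTF encoding:
'a': index 0 in ['a', 'c', 'd', 'e'] -> ['a', 'c', 'd', 'e']
'd': index 2 in ['a', 'c', 'd', 'e'] -> ['d', 'a', 'c', 'e']
'e': index 3 in ['d', 'a', 'c', 'e'] -> ['e', 'd', 'a', 'c']
'a': index 2 in ['e', 'd', 'a', 'c'] -> ['a', 'e', 'd', 'c']
'e': index 1 in ['a', 'e', 'd', 'c'] -> ['e', 'a', 'd', 'c']
'a': index 1 in ['e', 'a', 'd', 'c'] -> ['a', 'e', 'd', 'c']
'd': index 2 in ['a', 'e', 'd', 'c'] -> ['d', 'a', 'e', 'c']
'c': index 3 in ['d', 'a', 'e', 'c'] -> ['c', 'd', 'a', 'e']
'd': index 1 in ['c', 'd', 'a', 'e'] -> ['d', 'c', 'a', 'e']
'e': index 3 in ['d', 'c', 'a', 'e'] -> ['e', 'd', 'c', 'a']


Output: [0, 2, 3, 2, 1, 1, 2, 3, 1, 3]


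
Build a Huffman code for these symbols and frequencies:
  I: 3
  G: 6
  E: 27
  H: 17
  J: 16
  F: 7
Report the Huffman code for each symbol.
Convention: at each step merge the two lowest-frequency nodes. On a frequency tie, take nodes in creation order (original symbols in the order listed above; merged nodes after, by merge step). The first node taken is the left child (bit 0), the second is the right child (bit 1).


Huffman tree construction:
Step 1: Merge I(3) + G(6) = 9
Step 2: Merge F(7) + (I+G)(9) = 16
Step 3: Merge J(16) + (F+(I+G))(16) = 32
Step 4: Merge H(17) + E(27) = 44
Step 5: Merge (J+(F+(I+G)))(32) + (H+E)(44) = 76
Read each symbol's code off the tree from the root (left child = 0, right child = 1).

Codes:
  I: 0110 (length 4)
  G: 0111 (length 4)
  E: 11 (length 2)
  H: 10 (length 2)
  J: 00 (length 2)
  F: 010 (length 3)
Average code length: 177/76 = 2.3289 bits/symbol


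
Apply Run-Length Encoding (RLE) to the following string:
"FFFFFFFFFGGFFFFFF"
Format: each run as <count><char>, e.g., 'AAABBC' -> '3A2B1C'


Scanning runs left to right:
  i=0: run of 'F' x 9 -> '9F'
  i=9: run of 'G' x 2 -> '2G'
  i=11: run of 'F' x 6 -> '6F'

RLE = 9F2G6F


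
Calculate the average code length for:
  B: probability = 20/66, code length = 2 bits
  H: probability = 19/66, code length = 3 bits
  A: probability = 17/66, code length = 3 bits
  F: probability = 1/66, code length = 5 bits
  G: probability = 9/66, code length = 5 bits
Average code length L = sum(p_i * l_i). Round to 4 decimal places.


Weighted contributions p_i * l_i:
  B: (20/66) * 2 = 40/66
  H: (19/66) * 3 = 57/66
  A: (17/66) * 3 = 51/66
  F: (1/66) * 5 = 5/66
  G: (9/66) * 5 = 45/66
Sum = (40 + 57 + 51 + 5 + 45)/66 = 198/66

L = 198/66 = 3.0000 bits/symbol


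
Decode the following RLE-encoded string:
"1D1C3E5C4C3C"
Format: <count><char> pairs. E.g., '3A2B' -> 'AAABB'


Expanding each <count><char> pair:
  1D -> 'D'
  1C -> 'C'
  3E -> 'EEE'
  5C -> 'CCCCC'
  4C -> 'CCCC'
  3C -> 'CCC'

Decoded = DCEEECCCCCCCCCCCC


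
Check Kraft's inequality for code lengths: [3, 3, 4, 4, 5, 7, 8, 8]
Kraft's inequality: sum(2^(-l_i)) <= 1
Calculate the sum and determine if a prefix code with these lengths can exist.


Sum = 2^(-3) + 2^(-3) + 2^(-4) + 2^(-4) + 2^(-5) + 2^(-7) + 2^(-8) + 2^(-8)
    = 0.125 + 0.125 + 0.0625 + 0.0625 + 0.03125 + 0.0078125 + 0.00390625 + 0.00390625
    = 108/256 = 0.421875
Since 0.421875 <= 1, Kraft's inequality IS satisfied.
A prefix code with these lengths CAN exist.

Kraft sum = 0.421875. Satisfied.


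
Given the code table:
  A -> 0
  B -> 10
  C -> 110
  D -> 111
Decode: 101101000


Decoding:
10 -> B
110 -> C
10 -> B
0 -> A
0 -> A


Result: BCBAA


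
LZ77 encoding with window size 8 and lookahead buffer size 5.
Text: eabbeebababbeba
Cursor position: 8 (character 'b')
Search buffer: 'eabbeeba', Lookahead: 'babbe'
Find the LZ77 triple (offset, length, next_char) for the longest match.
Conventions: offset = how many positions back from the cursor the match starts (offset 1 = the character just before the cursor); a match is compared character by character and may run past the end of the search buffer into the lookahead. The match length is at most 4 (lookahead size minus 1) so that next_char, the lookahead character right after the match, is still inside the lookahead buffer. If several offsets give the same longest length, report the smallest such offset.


Try each offset into the search buffer:
  offset=1 (pos 7, char 'a'): match length 0
  offset=2 (pos 6, char 'b'): match length 3
  offset=3 (pos 5, char 'e'): match length 0
  offset=4 (pos 4, char 'e'): match length 0
  offset=5 (pos 3, char 'b'): match length 1
  offset=6 (pos 2, char 'b'): match length 1
  offset=7 (pos 1, char 'a'): match length 0
  offset=8 (pos 0, char 'e'): match length 0
Longest match has length 3 at offset 2.
next_char = character at position 8 + 3 = 11 -> 'b'

Best match: offset=2, length=3 (matching 'bab' starting at position 6)
LZ77 triple: (2, 3, 'b')


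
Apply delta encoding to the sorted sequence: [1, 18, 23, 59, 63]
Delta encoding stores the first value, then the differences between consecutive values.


First value: 1
Deltas:
  18 - 1 = 17
  23 - 18 = 5
  59 - 23 = 36
  63 - 59 = 4


Delta encoded: [1, 17, 5, 36, 4]


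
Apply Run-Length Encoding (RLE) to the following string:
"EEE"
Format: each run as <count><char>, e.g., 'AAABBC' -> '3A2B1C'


Scanning runs left to right:
  i=0: run of 'E' x 3 -> '3E'

RLE = 3E


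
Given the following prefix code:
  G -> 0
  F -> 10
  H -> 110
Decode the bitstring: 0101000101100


Decoding step by step:
Bits 0 -> G
Bits 10 -> F
Bits 10 -> F
Bits 0 -> G
Bits 0 -> G
Bits 10 -> F
Bits 110 -> H
Bits 0 -> G


Decoded message: GFFGGFHG


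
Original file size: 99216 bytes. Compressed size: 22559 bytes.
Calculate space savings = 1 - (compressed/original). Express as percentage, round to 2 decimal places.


ratio = compressed/original = 22559/99216 = 0.227373
savings = 1 - ratio = 1 - 0.227373 = 0.772627
as a percentage: 0.772627 * 100 = 77.26%

Space savings = 1 - 22559/99216 = 77.26%


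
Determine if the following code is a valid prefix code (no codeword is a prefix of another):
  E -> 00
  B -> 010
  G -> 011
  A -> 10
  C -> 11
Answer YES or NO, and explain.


Checking each pair (does one codeword prefix another?):
  E='00' vs B='010': no prefix
  E='00' vs G='011': no prefix
  E='00' vs A='10': no prefix
  E='00' vs C='11': no prefix
  B='010' vs E='00': no prefix
  B='010' vs G='011': no prefix
  B='010' vs A='10': no prefix
  B='010' vs C='11': no prefix
  G='011' vs E='00': no prefix
  G='011' vs B='010': no prefix
  G='011' vs A='10': no prefix
  G='011' vs C='11': no prefix
  A='10' vs E='00': no prefix
  A='10' vs B='010': no prefix
  A='10' vs G='011': no prefix
  A='10' vs C='11': no prefix
  C='11' vs E='00': no prefix
  C='11' vs B='010': no prefix
  C='11' vs G='011': no prefix
  C='11' vs A='10': no prefix
No violation found over all pairs.

YES -- this is a valid prefix code. No codeword is a prefix of any other codeword.


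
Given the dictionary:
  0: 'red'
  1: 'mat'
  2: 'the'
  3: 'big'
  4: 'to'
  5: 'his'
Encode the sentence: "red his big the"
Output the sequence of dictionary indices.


Look up each word in the dictionary:
  'red' -> 0
  'his' -> 5
  'big' -> 3
  'the' -> 2

Encoded: [0, 5, 3, 2]


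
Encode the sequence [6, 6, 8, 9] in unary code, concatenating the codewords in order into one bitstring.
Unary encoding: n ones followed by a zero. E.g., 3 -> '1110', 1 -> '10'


Encode each number as n ones followed by a terminating 0:
  6 -> 1111110 (7 bits)
  6 -> 1111110 (7 bits)
  8 -> 111111110 (9 bits)
  9 -> 1111111110 (10 bits)
Total length = 7 + 7 + 9 + 10 = 33 bits.

Unary([6, 6, 8, 9]) = 111111011111101111111101111111110 (33 bits)


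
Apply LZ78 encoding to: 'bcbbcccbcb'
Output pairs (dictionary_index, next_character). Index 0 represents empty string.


LZ78 encoding steps:
Dictionary: {0: ''}
Step 1: w='' (idx 0), next='b' -> output (0, 'b'), add 'b' as idx 1
Step 2: w='' (idx 0), next='c' -> output (0, 'c'), add 'c' as idx 2
Step 3: w='b' (idx 1), next='b' -> output (1, 'b'), add 'bb' as idx 3
Step 4: w='c' (idx 2), next='c' -> output (2, 'c'), add 'cc' as idx 4
Step 5: w='c' (idx 2), next='b' -> output (2, 'b'), add 'cb' as idx 5
Step 6: w='cb' (idx 5), end of input -> output (5, '')


Encoded: [(0, 'b'), (0, 'c'), (1, 'b'), (2, 'c'), (2, 'b'), (5, '')]


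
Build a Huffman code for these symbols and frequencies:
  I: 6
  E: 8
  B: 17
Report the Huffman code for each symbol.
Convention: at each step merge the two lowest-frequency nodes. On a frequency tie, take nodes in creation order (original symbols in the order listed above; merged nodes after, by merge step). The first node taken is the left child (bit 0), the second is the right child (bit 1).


Huffman tree construction:
Step 1: Merge I(6) + E(8) = 14
Step 2: Merge (I+E)(14) + B(17) = 31
Read each symbol's code off the tree from the root (left child = 0, right child = 1).

Codes:
  I: 00 (length 2)
  E: 01 (length 2)
  B: 1 (length 1)
Average code length: 45/31 = 1.4516 bits/symbol


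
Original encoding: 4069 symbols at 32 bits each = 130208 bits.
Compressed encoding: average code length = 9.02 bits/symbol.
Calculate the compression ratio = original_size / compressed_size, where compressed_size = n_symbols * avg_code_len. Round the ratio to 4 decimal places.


original_size = n_symbols * orig_bits = 4069 * 32 = 130208 bits
compressed_size = n_symbols * avg_code_len = 4069 * 9.02 = 36702.38 bits
ratio = original_size / compressed_size = 130208 / 36702.38 = 3.5477

Compression ratio = 3.5477


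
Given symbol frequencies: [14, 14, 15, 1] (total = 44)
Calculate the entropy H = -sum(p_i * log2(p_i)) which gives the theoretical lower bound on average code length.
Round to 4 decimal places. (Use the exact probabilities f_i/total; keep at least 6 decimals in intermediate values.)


Per-symbol terms -p_i * log2(p_i) with p_i = f_i/44:
  p = 14/44 = 0.318182: log2(p) = -1.652077, -p*log2(p) = 0.525661
  p = 14/44 = 0.318182: log2(p) = -1.652077, -p*log2(p) = 0.525661
  p = 15/44 = 0.340909: log2(p) = -1.552541, -p*log2(p) = 0.529275
  p = 1/44 = 0.022727: log2(p) = -5.459432, -p*log2(p) = 0.124078
H = 0.525661 + 0.525661 + 0.529275 + 0.124078 = 1.704675

H = 1.7047 bits/symbol


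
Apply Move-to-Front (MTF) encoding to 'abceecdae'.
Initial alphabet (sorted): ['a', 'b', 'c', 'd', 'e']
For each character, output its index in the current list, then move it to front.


MTF encoding:
'a': index 0 in ['a', 'b', 'c', 'd', 'e'] -> ['a', 'b', 'c', 'd', 'e']
'b': index 1 in ['a', 'b', 'c', 'd', 'e'] -> ['b', 'a', 'c', 'd', 'e']
'c': index 2 in ['b', 'a', 'c', 'd', 'e'] -> ['c', 'b', 'a', 'd', 'e']
'e': index 4 in ['c', 'b', 'a', 'd', 'e'] -> ['e', 'c', 'b', 'a', 'd']
'e': index 0 in ['e', 'c', 'b', 'a', 'd'] -> ['e', 'c', 'b', 'a', 'd']
'c': index 1 in ['e', 'c', 'b', 'a', 'd'] -> ['c', 'e', 'b', 'a', 'd']
'd': index 4 in ['c', 'e', 'b', 'a', 'd'] -> ['d', 'c', 'e', 'b', 'a']
'a': index 4 in ['d', 'c', 'e', 'b', 'a'] -> ['a', 'd', 'c', 'e', 'b']
'e': index 3 in ['a', 'd', 'c', 'e', 'b'] -> ['e', 'a', 'd', 'c', 'b']


Output: [0, 1, 2, 4, 0, 1, 4, 4, 3]
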